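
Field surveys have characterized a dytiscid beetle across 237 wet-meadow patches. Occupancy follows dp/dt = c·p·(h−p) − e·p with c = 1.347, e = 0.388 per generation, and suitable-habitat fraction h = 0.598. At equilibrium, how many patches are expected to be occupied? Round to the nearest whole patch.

p* = h − e/c = 0.598 − 0.2880 = 0.3100.
Expected occupied patches = N × p* = 237 × 0.3100 = 73.46 ≈ 73.

73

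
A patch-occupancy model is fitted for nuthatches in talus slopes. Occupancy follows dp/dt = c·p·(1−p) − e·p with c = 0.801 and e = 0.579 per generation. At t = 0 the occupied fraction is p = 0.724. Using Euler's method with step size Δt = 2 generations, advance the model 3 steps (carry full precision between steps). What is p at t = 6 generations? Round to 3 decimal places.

Update rule: p ← p + [c·p·(1−p) − e·p]·Δt with Δt = 2.
t = 2: p = 0.72400 + (-0.51827) = 0.20573
t = 4: p = 0.20573 + (+0.02354) = 0.22927
t = 6: p = 0.22927 + (+0.01759) = 0.24685

0.247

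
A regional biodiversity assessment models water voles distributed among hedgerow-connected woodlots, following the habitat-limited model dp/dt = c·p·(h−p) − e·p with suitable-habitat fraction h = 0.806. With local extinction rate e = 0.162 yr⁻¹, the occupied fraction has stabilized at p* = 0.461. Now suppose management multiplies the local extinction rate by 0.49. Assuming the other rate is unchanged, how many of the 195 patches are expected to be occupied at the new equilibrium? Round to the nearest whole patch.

124

Balance c(h−p*) = e gives c = e/(0.806 − 0.46100) = 0.162/0.34500 = 0.46957.
New p* = 0.806 − e/c = 0.806 − 0.07938/0.46957 = 0.63695.
Expected occupied = 195 × 0.63695 = 124.21 ≈ 124.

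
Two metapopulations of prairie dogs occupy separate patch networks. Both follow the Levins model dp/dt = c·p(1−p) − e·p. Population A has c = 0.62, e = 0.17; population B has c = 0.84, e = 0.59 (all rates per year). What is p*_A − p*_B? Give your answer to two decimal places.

0.43

A: p*_A = 1 − 0.17/0.62 = 0.7258.
B: p*_B = 1 − 0.59/0.84 = 0.2976.
p*_A − p*_B = 0.7258 − 0.2976 = 0.4282.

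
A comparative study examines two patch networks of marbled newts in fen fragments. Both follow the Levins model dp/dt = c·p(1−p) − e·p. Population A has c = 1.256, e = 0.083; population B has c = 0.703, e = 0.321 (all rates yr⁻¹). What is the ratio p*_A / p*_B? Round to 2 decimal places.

1.72

A: p*_A = 1 − 0.083/1.256 = 0.9339.
B: p*_B = 1 − 0.321/0.703 = 0.5434.
p*_A / p*_B = 0.9339/0.5434 = 1.7187.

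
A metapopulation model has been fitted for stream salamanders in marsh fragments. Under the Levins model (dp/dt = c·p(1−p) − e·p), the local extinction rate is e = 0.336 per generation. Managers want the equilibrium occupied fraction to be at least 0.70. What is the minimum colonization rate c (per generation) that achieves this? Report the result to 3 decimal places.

p* = 1 − e/c ≥ 0.70 requires e/c ≤ 0.3000, i.e. c ≥ e/0.3000.
c_min = 0.336/0.3000 = 1.1200.

1.120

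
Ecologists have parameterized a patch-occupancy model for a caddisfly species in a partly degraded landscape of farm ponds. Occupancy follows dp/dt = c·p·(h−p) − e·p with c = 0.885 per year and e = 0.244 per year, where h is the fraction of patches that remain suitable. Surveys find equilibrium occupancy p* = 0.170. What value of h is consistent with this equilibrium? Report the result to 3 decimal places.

0.446

At equilibrium c(h−p*) = e, so h = p* + e/c.
h = 0.170 + 0.244/0.885 = 0.170 + 0.2757 = 0.4457.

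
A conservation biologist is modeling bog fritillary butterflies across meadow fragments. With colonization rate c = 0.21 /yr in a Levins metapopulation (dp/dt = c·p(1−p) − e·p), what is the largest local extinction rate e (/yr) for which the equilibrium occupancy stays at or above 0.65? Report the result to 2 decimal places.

0.07

1 − e/c ≥ 0.65 ⇒ e ≤ c(1 − 0.65) = 0.21 × 0.3500.
e_max = 0.0735.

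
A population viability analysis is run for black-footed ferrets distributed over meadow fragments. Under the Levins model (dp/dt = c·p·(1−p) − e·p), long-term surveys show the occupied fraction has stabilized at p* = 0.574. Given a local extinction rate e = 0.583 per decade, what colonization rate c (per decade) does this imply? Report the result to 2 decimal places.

1.37

At equilibrium c(1−p*) = e, so c = e/(1−p*).
c = 0.583/(1 − 0.574) = 0.583/0.4260 = 1.3685.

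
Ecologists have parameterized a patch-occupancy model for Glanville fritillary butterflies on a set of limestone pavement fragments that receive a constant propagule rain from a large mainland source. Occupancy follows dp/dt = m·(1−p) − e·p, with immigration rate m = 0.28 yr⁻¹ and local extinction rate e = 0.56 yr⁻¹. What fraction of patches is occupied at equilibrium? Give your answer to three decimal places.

0.333

At equilibrium the propagule rain into empty patches balances local extinction: m(1−p*) = e·p*.
p* = m/(m+e) = 0.28/(0.28+0.56) = 0.28/0.8400 = 0.3333.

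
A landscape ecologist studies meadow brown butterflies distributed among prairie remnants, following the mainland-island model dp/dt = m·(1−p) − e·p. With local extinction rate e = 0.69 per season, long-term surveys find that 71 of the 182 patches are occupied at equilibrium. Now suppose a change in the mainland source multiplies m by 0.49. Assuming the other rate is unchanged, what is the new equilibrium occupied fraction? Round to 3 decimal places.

Observed p* = 71/182 = 0.39011.
Balance m(1−p*) = e·p* gives m = e·p*/(1−p*) = 0.69×0.39011/0.60989 = 0.44135.
New p* = m/(m+e) = 0.21626/(0.21626+0.69000) = 0.23863.

0.239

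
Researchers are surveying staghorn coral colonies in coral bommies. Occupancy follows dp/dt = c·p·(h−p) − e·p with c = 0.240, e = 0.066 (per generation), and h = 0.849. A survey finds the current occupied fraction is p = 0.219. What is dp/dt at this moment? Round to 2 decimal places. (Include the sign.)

Colonization term: c·p·(h−p) = 0.240×0.219×0.6300 = 0.03311.
Extinction term: e·p = 0.01445.
dp/dt = 0.03311 − 0.01445 = 0.01866.

0.02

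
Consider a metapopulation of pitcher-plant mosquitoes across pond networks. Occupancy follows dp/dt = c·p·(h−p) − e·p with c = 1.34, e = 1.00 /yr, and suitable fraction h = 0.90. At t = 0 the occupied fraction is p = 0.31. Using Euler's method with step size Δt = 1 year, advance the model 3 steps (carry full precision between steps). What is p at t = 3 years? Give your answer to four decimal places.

Update rule: p ← p + [c·p·(h−p) − e·p]·Δt with Δt = 1.
t = 1: p = 0.31000 + (-0.06491) = 0.24509
t = 2: p = 0.24509 + (-0.03000) = 0.21508
t = 3: p = 0.21508 + (-0.01768) = 0.19740

0.1974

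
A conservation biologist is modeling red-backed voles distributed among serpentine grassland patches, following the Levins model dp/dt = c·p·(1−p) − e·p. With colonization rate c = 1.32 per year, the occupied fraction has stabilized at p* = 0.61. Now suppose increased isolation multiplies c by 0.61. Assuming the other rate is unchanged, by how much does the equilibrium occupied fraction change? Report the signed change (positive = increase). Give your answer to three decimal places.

-0.249

Balance c(1−p*) = e gives e = 1.32×(1 − 0.61000) = 0.51480.
New p* = 1 − e/c = 1 − 0.51480/0.80520 = 0.36066.
Δp* = 0.36066 − 0.61000 = -0.24934.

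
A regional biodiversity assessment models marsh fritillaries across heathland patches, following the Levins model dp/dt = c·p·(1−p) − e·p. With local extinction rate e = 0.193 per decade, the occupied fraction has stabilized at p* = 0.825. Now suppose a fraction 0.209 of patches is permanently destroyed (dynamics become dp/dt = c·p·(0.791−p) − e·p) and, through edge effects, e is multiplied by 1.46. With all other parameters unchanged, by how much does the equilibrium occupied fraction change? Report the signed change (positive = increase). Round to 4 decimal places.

Balance c(1−p*) = e gives c = e/(1 − 0.82500) = 0.193/0.17500 = 1.10286.
New p* = 0.791 − e/c = 0.791 − 0.28178/1.10286 = 0.53550.
Δp* = 0.53550 − 0.82500 = -0.28950.

-0.2895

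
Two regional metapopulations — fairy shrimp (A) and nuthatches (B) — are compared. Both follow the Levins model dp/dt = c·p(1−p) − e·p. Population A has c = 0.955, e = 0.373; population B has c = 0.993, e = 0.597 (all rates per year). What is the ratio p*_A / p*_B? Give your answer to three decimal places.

1.528

A: p*_A = 1 − 0.373/0.955 = 0.6094.
B: p*_B = 1 − 0.597/0.993 = 0.3988.
p*_A / p*_B = 0.6094/0.3988 = 1.5282.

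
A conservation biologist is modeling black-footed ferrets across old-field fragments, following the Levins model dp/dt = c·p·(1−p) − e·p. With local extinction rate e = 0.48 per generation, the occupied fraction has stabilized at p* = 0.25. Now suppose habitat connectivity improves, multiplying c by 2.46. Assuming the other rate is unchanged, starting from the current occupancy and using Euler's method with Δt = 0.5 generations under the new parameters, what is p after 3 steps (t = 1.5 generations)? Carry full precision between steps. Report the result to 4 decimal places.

0.5220

Balance c(1−p*) = e gives c = e/(1 − 0.25000) = 0.48/0.75000 = 0.64000.
Starting from p₀ = 0.25000; update p ← p + (dp/dt)·Δt with the new parameters.
p: 0.25000 → 0.33760  (Δp = +0.08760)
p: 0.33760 → 0.43261  (Δp = +0.09501)
p: 0.43261 → 0.52201  (Δp = +0.08940)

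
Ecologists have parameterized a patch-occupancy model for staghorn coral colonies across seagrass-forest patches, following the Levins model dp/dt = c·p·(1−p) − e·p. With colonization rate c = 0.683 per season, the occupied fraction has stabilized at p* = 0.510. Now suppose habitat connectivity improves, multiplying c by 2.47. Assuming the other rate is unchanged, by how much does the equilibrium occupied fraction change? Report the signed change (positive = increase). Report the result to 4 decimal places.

Balance c(1−p*) = e gives e = 0.683×(1 − 0.51000) = 0.33467.
New p* = 1 − e/c = 1 − 0.33467/1.68701 = 0.80162.
Δp* = 0.80162 − 0.51000 = +0.29162.

0.2916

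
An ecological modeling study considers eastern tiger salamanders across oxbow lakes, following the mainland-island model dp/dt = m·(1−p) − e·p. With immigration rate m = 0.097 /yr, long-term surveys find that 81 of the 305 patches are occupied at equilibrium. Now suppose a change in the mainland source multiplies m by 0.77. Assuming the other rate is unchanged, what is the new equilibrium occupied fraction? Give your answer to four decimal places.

Observed p* = 81/305 = 0.26557.
Balance m(1−p*) = e·p* gives e = m(1−p*)/p* = 0.097×0.73443/0.26557 = 0.26825.
New p* = m/(m+e) = 0.07469/(0.07469+0.26825) = 0.21779.

0.2178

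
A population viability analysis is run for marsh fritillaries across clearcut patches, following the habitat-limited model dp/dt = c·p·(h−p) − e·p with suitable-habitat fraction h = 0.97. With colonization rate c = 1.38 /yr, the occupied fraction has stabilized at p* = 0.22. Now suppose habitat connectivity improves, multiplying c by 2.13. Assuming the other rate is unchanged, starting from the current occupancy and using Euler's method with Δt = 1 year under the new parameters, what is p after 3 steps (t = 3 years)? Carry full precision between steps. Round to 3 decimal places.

Balance c(h−p*) = e gives e = 1.38×(0.97 − 0.22000) = 1.03500.
Starting from p₀ = 0.22000; update p ← p + (dp/dt)·Δt with the new parameters.
p: 0.22000 → 0.47730  (Δp = +0.25730)
p: 0.47730 → 0.67454  (Δp = +0.19724)
p: 0.67454 → 0.56221  (Δp = -0.11233)

0.562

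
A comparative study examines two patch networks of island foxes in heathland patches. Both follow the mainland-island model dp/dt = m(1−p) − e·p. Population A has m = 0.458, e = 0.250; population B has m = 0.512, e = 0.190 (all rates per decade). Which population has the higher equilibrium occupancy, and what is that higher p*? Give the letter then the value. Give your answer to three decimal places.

B, 0.729

A: p*_A = m/(m+e) = 0.458/0.7080 = 0.6469.
B: p*_B = 0.512/0.7020 = 0.7293.
B is higher at 0.7293.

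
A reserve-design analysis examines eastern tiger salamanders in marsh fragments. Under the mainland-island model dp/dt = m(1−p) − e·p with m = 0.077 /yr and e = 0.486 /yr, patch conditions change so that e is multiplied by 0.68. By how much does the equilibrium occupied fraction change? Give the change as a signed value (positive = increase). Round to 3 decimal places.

Before: p* = 0.077/(0.077+0.486) = 0.1368.
After: m = 0.077, e = 0.33048; p* = 0.077/0.4075 = 0.1890.
Δp* = 0.1890 − 0.1368 = +0.0522.

0.052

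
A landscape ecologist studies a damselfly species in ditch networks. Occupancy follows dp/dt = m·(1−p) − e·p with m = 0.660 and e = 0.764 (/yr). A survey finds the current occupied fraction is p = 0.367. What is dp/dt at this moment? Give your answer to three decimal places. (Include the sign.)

Colonization term: m·(1−p) = 0.660×0.6330 = 0.41778.
Extinction term: e·p = 0.28039.
dp/dt = 0.41778 − 0.28039 = 0.13739.

0.137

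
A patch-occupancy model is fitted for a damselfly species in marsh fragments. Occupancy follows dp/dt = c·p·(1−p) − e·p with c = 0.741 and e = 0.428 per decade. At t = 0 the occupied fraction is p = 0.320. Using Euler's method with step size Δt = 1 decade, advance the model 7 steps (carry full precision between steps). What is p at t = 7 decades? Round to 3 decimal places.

0.412

Update rule: p ← p + [c·p·(1−p) − e·p]·Δt with Δt = 1.
  1  |  dp/dt·Δt = +0.024282  |  p_1 = 0.344282
  2  |  dp/dt·Δt = +0.019930  |  p_2 = 0.364211
  3  |  dp/dt·Δt = +0.015705  |  p_3 = 0.379916
  4  |  dp/dt·Δt = +0.011961  |  p_4 = 0.391876
  5  |  dp/dt·Δt = +0.008864  |  p_5 = 0.400741
  6  |  dp/dt·Δt = +0.006432  |  p_6 = 0.407173
  7  |  dp/dt·Δt = +0.004595  |  p_7 = 0.411768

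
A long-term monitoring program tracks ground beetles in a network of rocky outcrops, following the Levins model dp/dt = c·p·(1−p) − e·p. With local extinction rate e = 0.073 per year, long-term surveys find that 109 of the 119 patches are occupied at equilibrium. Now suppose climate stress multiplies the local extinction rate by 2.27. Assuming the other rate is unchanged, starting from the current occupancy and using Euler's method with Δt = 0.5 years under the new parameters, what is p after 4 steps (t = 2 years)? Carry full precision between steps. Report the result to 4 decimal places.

0.8253

Observed p* = 109/119 = 0.91597.
Balance c(1−p*) = e gives c = e/(1 − 0.91597) = 0.073/0.08403 = 0.86870.
Starting from p₀ = 0.91597; update p ← p + (dp/dt)·Δt with the new parameters.
t = 0.5: p = 0.91597 + (-0.04246) = 0.87351
t = 1: p = 0.87351 + (-0.02438) = 0.84912
t = 1.5: p = 0.84912 + (-0.01471) = 0.83442
t = 2: p = 0.83442 + (-0.00912) = 0.82529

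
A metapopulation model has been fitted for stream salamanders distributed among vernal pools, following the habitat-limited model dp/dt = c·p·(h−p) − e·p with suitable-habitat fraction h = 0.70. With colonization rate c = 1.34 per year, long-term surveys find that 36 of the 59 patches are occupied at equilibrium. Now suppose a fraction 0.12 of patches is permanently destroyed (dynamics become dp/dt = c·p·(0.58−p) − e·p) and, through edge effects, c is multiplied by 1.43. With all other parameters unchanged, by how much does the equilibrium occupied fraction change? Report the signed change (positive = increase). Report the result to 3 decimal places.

-0.093

Observed p* = 36/59 = 0.61017.
Balance c(h−p*) = e gives e = 1.34×(0.7 − 0.61017) = 0.12037.
New p* = 0.58 − e/c = 0.58 − 0.12037/1.91620 = 0.51718.
Δp* = 0.51718 − 0.61017 = -0.09299.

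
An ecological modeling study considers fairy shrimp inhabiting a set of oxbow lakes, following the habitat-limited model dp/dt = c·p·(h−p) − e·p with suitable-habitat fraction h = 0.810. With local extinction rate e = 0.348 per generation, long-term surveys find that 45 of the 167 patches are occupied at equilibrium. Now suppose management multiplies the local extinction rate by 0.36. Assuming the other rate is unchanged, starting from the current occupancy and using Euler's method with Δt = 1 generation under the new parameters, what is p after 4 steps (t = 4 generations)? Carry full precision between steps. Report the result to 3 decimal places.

Observed p* = 45/167 = 0.26946.
Balance c(h−p*) = e gives c = e/(0.81 − 0.26946) = 0.348/0.54054 = 0.64380.
Starting from p₀ = 0.26946; update p ← p + (dp/dt)·Δt with the new parameters.
p: 0.26946 → 0.32948  (Δp = +0.06001)
p: 0.32948 → 0.39013  (Δp = +0.06065)
p: 0.39013 → 0.44671  (Δp = +0.05658)
p: 0.44671 → 0.49522  (Δp = +0.04852)

0.495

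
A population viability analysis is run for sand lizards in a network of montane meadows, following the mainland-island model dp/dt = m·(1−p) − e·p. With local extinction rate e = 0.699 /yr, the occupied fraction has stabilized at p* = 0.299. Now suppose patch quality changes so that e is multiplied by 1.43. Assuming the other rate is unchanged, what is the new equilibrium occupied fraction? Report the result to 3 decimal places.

Balance m(1−p*) = e·p* gives m = e·p*/(1−p*) = 0.699×0.29900/0.70100 = 0.29815.
New p* = m/(m+e) = 0.29815/(0.29815+0.99957) = 0.22975.

0.230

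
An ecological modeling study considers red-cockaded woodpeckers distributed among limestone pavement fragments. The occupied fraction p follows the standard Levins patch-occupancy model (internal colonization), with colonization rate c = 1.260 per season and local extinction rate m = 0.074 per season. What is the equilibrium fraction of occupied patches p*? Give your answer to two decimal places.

0.94

Setting dp/dt = 0 and dividing through by p* gives c·(1−p*) = m.
So p* = 1 − m/c = 1 − 0.074/1.260 = 1 − 0.0587 = 0.9413.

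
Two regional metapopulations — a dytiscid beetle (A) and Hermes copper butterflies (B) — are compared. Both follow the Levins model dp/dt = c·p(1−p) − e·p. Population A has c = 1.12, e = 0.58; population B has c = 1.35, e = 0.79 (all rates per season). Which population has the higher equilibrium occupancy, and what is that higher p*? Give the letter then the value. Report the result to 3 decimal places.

A: p*_A = 1 − 0.58/1.12 = 0.4821.
B: p*_B = 1 − 0.79/1.35 = 0.4148.
A is higher at 0.4821.

A, 0.482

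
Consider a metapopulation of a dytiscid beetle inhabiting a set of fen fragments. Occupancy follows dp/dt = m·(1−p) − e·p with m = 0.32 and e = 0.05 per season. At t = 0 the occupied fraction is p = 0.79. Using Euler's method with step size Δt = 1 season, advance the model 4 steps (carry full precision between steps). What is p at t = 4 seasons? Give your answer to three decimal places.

0.853

Update rule: p ← p + [m·(1−p) − e·p]·Δt with Δt = 1.
p: 0.79000 → 0.81770  (Δp = +0.02770)
p: 0.81770 → 0.83515  (Δp = +0.01745)
p: 0.83515 → 0.84615  (Δp = +0.01099)
p: 0.84615 → 0.85307  (Δp = +0.00693)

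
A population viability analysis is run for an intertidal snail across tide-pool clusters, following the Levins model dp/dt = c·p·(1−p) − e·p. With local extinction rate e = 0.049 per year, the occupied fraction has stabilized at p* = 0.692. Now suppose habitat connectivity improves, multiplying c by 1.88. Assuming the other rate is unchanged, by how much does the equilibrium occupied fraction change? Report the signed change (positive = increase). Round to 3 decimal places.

0.144

Balance c(1−p*) = e gives c = e/(1 − 0.69200) = 0.049/0.30800 = 0.15909.
New p* = 1 − e/c = 1 − 0.04900/0.29909 = 0.83617.
Δp* = 0.83617 − 0.69200 = +0.14417.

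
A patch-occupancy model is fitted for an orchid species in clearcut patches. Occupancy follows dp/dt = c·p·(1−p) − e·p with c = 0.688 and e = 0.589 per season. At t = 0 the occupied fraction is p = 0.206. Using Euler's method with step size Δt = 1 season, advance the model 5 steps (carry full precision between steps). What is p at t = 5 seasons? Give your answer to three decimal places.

0.175

Update rule: p ← p + [c·p·(1−p) − e·p]·Δt with Δt = 1.
  1  |  dp/dt·Δt = -0.008802  |  p_1 = 0.197198
  2  |  dp/dt·Δt = -0.007232  |  p_2 = 0.189966
  3  |  dp/dt·Δt = -0.006021  |  p_3 = 0.183945
  4  |  dp/dt·Δt = -0.005068  |  p_4 = 0.178877
  5  |  dp/dt·Δt = -0.004305  |  p_5 = 0.174572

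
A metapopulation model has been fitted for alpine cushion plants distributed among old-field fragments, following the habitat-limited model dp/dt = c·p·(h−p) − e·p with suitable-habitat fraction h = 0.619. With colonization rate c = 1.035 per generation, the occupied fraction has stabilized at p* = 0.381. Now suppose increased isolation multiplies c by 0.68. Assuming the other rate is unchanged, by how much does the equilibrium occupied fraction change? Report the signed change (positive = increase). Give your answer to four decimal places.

Balance c(h−p*) = e gives e = 1.035×(0.619 − 0.38100) = 0.24633.
New p* = 0.619 − e/c = 0.619 − 0.24633/0.70380 = 0.26900.
Δp* = 0.26900 − 0.38100 = -0.11200.

-0.1120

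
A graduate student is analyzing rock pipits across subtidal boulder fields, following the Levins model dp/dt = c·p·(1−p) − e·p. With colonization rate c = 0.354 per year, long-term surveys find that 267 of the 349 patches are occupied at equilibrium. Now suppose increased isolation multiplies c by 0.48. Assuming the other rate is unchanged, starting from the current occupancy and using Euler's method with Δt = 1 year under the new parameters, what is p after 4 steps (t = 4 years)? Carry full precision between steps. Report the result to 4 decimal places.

Observed p* = 267/349 = 0.76504.
Balance c(1−p*) = e gives e = 0.354×(1 − 0.76504) = 0.08317.
Starting from p₀ = 0.76504; update p ← p + (dp/dt)·Δt with the new parameters.
p: 0.76504 → 0.73195  (Δp = -0.03309)
p: 0.73195 → 0.70441  (Δp = -0.02754)
p: 0.70441 → 0.68120  (Δp = -0.02321)
p: 0.68120 → 0.66144  (Δp = -0.01976)

0.6614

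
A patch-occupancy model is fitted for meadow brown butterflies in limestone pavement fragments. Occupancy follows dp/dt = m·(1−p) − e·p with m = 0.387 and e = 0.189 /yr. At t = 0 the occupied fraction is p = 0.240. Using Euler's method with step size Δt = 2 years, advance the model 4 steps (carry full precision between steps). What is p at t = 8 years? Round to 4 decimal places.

0.6716

Update rule: p ← p + [m·(1−p) − e·p]·Δt with Δt = 2.
p: 0.24000 → 0.73752  (Δp = +0.49752)
p: 0.73752 → 0.66190  (Δp = -0.07562)
p: 0.66190 → 0.67339  (Δp = +0.01149)
p: 0.67339 → 0.67164  (Δp = -0.00175)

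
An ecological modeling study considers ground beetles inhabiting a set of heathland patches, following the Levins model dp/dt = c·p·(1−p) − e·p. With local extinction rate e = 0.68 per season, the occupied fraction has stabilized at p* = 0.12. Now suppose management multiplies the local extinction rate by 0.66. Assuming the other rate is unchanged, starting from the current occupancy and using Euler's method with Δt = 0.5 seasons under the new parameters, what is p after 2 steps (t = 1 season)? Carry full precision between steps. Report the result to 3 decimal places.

0.149

Balance c(1−p*) = e gives c = e/(1 − 0.12000) = 0.68/0.88000 = 0.77273.
Starting from p₀ = 0.12000; update p ← p + (dp/dt)·Δt with the new parameters.
step 1: Δp = +0.01387, p = 0.13387
step 2: Δp = +0.01476, p = 0.14863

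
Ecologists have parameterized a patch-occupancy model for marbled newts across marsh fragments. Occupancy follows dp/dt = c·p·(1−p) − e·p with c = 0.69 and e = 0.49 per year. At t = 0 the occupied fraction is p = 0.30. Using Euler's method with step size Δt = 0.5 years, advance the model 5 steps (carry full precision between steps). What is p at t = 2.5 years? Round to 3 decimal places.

Update rule: p ← p + [c·p·(1−p) − e·p]·Δt with Δt = 0.5.
  1  |  dp/dt·Δt = -0.001050  |  p_1 = 0.298950
  2  |  dp/dt·Δt = -0.000938  |  p_2 = 0.298012
  3  |  dp/dt·Δt = -0.000839  |  p_3 = 0.297173
  4  |  dp/dt·Δt = -0.000750  |  p_4 = 0.296423
  5  |  dp/dt·Δt = -0.000672  |  p_5 = 0.295751

0.296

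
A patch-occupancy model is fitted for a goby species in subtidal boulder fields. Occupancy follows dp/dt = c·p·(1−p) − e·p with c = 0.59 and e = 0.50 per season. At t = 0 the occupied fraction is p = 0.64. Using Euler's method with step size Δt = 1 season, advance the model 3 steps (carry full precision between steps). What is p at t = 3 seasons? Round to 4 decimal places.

Update rule: p ← p + [c·p·(1−p) − e·p]·Δt with Δt = 1.
step 1: Δp = -0.18406, p = 0.45594
step 2: Δp = -0.08161, p = 0.37432
step 3: Δp = -0.04898, p = 0.32534

0.3253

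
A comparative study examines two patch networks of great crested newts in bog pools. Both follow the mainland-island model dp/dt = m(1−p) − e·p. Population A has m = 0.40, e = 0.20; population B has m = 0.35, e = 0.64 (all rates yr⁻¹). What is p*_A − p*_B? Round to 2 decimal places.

0.31

A: p*_A = m/(m+e) = 0.40/0.6000 = 0.6667.
B: p*_B = 0.35/0.9900 = 0.3535.
p*_A − p*_B = 0.6667 − 0.3535 = 0.3131.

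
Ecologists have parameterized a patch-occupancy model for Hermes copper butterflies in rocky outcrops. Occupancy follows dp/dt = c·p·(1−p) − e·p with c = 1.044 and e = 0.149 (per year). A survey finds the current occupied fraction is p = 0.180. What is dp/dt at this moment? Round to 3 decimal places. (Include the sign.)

Colonization term: c·p·(1−p) = 1.044×0.180×0.8200 = 0.15409.
Extinction term: e·p = 0.02682.
dp/dt = 0.15409 − 0.02682 = 0.12727.

0.127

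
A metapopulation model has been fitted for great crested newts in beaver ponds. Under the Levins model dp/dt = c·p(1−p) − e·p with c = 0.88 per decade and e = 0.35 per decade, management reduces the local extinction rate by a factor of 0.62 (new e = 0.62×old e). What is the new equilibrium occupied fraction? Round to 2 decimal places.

0.75

Before: p* = 1 − 0.35/0.88 = 0.6023.
After the change, c = 0.88, e = 0.217, so p* = 1 − 0.217/0.88 = 0.7534.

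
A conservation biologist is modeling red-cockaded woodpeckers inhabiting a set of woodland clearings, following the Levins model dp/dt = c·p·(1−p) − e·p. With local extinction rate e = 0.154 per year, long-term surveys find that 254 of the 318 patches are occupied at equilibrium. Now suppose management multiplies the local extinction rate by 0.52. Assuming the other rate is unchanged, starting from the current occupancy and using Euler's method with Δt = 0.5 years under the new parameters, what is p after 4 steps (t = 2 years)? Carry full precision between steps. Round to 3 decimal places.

0.875

Observed p* = 254/318 = 0.79874.
Balance c(1−p*) = e gives c = e/(1 − 0.79874) = 0.154/0.20126 = 0.76519.
Starting from p₀ = 0.79874; update p ← p + (dp/dt)·Δt with the new parameters.
p: 0.79874 → 0.82826  (Δp = +0.02952)
p: 0.82826 → 0.84952  (Δp = +0.02126)
p: 0.84952 → 0.86442  (Δp = +0.01489)
p: 0.86442 → 0.87464  (Δp = +0.01023)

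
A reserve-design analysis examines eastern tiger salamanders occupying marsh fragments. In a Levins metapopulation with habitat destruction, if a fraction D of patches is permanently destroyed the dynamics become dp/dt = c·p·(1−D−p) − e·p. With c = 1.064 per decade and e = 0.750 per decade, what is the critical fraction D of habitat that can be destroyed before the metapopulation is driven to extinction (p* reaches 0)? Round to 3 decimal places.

0.295

The nontrivial equilibrium is p* = (1−D) − e/c; extinction occurs when this hits zero.
So D_crit = 1 − e/c = 1 − 0.750/1.064 = 1 − 0.7049 = 0.2951.
Note this equals the original equilibrium occupancy — the Levins extinction-debt result.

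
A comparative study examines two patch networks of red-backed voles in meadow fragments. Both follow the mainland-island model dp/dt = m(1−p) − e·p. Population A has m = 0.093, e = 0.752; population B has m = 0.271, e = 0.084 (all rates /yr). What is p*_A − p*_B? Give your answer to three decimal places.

-0.653

A: p*_A = m/(m+e) = 0.093/0.8450 = 0.1101.
B: p*_B = 0.271/0.3550 = 0.7634.
p*_A − p*_B = 0.1101 − 0.7634 = -0.6533.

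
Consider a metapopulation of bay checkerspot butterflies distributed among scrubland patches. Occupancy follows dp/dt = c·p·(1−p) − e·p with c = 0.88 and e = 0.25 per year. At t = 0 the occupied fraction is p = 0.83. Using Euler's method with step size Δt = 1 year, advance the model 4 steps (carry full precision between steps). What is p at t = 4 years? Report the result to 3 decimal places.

0.717

Update rule: p ← p + [c·p·(1−p) − e·p]·Δt with Δt = 1.
step 1: Δp = -0.08333, p = 0.74667
step 2: Δp = -0.02021, p = 0.72646
step 3: Δp = -0.00674, p = 0.71971
step 4: Δp = -0.00241, p = 0.71730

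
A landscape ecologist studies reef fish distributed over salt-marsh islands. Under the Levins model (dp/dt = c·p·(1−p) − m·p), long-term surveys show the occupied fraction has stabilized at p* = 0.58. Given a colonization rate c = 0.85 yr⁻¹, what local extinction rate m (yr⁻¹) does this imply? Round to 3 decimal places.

0.357

At equilibrium c(1−p*) = m.
m = 0.85 × (1 − 0.58) = 0.85 × 0.4200 = 0.3570.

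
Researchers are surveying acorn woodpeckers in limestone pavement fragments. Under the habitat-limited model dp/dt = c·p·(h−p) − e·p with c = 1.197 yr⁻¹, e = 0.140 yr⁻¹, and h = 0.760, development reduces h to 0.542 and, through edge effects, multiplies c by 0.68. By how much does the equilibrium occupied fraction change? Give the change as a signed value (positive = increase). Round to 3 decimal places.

-0.273

Before: p* = h − e/c = 0.760 − 0.140/1.197 = 0.760 − 0.1170 = 0.6430.
After: c = 0.81396, e = 0.14, h = 0.542; p* = 0.542 − 0.14/0.81396 = 0.3700.
Δp* = 0.3700 − 0.6430 = -0.2730.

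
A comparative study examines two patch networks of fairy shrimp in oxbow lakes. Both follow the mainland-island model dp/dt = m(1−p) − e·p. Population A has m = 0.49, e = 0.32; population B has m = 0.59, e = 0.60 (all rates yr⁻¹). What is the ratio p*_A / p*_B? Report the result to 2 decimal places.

A: p*_A = m/(m+e) = 0.49/0.8100 = 0.6049.
B: p*_B = 0.59/1.1900 = 0.4958.
p*_A / p*_B = 0.6049/0.4958 = 1.2201.

1.22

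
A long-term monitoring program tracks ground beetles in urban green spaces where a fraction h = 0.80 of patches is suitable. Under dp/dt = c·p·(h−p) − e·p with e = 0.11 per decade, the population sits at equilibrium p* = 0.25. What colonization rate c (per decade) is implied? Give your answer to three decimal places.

0.200

At equilibrium c(h−p*) = e, so c = e/(h−p*).
c = 0.11/(0.80 − 0.25) = 0.11/0.5500 = 0.2000.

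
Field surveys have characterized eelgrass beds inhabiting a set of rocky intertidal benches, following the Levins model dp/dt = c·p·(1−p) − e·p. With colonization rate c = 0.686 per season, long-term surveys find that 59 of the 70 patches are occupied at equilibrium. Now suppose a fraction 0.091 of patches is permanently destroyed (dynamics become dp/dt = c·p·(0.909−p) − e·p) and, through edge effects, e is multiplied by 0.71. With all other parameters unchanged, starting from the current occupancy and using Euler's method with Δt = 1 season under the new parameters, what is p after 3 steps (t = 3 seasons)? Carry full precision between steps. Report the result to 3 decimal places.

0.801

Observed p* = 59/70 = 0.84286.
Balance c(1−p*) = e gives e = 0.686×(1 − 0.84286) = 0.10780.
Starting from p₀ = 0.84286; update p ← p + (dp/dt)·Δt with the new parameters.
p: 0.84286 → 0.81659  (Δp = -0.02627)
p: 0.81659 → 0.80586  (Δp = -0.01073)
p: 0.80586 → 0.80120  (Δp = -0.00466)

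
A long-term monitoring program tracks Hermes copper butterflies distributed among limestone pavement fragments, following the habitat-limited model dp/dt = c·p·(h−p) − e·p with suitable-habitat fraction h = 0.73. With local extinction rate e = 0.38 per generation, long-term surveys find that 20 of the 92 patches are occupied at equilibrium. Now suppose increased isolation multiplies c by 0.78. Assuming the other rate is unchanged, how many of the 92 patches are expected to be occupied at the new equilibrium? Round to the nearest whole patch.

Observed p* = 20/92 = 0.21739.
Balance c(h−p*) = e gives c = e/(0.73 − 0.21739) = 0.38/0.51261 = 0.74130.
New p* = 0.73 − e/c = 0.73 − 0.38000/0.57821 = 0.07280.
Expected occupied = 92 × 0.07280 = 6.70 ≈ 7.

7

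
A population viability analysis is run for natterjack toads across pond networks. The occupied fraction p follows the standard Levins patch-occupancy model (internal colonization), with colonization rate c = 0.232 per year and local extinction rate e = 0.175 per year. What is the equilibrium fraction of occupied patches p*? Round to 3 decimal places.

0.246

At equilibrium, colonization balances extinction: c·p*·(1−p*) = e·p*.
So p* = 1 − e/c = 1 − 0.175/0.232 = 1 − 0.7543 = 0.2457.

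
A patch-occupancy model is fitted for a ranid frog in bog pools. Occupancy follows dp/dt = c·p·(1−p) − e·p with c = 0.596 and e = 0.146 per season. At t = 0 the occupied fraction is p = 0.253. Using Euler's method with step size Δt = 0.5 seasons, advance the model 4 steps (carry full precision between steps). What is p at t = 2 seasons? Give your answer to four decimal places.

0.4154

Update rule: p ← p + [c·p·(1−p) − e·p]·Δt with Δt = 0.5.
  1  |  dp/dt·Δt = +0.037850  |  p_1 = 0.290850
  2  |  dp/dt·Δt = +0.040232  |  p_2 = 0.331083
  3  |  dp/dt·Δt = +0.041828  |  p_3 = 0.372911
  4  |  dp/dt·Δt = +0.042464  |  p_4 = 0.415375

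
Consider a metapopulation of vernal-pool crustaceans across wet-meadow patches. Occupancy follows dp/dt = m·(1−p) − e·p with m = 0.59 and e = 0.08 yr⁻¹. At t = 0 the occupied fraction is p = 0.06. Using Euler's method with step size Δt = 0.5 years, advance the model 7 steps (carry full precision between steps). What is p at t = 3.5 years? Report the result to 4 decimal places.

Update rule: p ← p + [m·(1−p) − e·p]·Δt with Δt = 0.5.
step 1: Δp = +0.27490, p = 0.33490
step 2: Δp = +0.18281, p = 0.51771
step 3: Δp = +0.12157, p = 0.63928
step 4: Δp = +0.08084, p = 0.72012
step 5: Δp = +0.05376, p = 0.77388
step 6: Δp = +0.03575, p = 0.80963
step 7: Δp = +0.02377, p = 0.83340

0.8334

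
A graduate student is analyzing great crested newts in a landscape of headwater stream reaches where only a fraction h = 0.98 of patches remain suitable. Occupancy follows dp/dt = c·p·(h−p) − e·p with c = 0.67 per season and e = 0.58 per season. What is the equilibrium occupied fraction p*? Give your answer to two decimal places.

0.11

Setting dp/dt = 0 and dividing by p* gives c·(h−p*) = e.
So p* = h − e/c = 0.98 − 0.58/0.67 = 0.98 − 0.8657 = 0.1143.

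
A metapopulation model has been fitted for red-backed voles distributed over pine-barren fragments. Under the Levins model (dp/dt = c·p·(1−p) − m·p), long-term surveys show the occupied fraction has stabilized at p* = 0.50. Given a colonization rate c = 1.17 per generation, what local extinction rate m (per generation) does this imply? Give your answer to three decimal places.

0.585

At equilibrium c(1−p*) = m.
m = 1.17 × (1 − 0.50) = 1.17 × 0.5000 = 0.5850.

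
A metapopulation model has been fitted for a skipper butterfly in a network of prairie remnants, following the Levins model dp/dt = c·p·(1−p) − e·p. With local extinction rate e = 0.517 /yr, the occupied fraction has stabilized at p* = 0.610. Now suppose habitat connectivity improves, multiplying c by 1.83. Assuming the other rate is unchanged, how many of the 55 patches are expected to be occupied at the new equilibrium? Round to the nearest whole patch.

Balance c(1−p*) = e gives c = e/(1 − 0.61000) = 0.517/0.39000 = 1.32564.
New p* = 1 − e/c = 1 − 0.51700/2.42592 = 0.78688.
Expected occupied = 55 × 0.78688 = 43.28 ≈ 43.

43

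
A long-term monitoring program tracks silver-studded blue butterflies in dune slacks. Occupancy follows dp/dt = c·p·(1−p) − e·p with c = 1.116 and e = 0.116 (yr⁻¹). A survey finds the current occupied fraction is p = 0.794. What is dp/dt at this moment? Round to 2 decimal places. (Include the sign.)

Colonization term: c·p·(1−p) = 1.116×0.794×0.2060 = 0.18254.
Extinction term: e·p = 0.09210.
dp/dt = 0.18254 − 0.09210 = 0.09043.

0.09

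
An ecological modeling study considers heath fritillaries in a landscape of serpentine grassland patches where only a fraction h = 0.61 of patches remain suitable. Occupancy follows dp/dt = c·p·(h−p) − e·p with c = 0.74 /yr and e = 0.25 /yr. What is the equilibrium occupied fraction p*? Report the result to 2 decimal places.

0.27

Setting dp/dt = 0 and dividing by p* gives c·(h−p*) = e.
So p* = h − e/c = 0.61 − 0.25/0.74 = 0.61 − 0.3378 = 0.2722.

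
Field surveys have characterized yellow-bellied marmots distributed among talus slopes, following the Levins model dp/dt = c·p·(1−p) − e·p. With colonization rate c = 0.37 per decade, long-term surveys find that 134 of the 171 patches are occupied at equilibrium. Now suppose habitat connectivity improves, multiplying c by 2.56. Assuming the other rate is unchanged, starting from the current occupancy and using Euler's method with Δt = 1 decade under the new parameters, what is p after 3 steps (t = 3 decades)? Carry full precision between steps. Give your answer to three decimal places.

0.915

Observed p* = 134/171 = 0.78363.
Balance c(1−p*) = e gives e = 0.37×(1 − 0.78363) = 0.08006.
Starting from p₀ = 0.78363; update p ← p + (dp/dt)·Δt with the new parameters.
  1  |  dp/dt·Δt = +0.097868  |  p_1 = 0.881494
  2  |  dp/dt·Δt = +0.028376  |  p_2 = 0.909870
  3  |  dp/dt·Δt = +0.004834  |  p_3 = 0.914704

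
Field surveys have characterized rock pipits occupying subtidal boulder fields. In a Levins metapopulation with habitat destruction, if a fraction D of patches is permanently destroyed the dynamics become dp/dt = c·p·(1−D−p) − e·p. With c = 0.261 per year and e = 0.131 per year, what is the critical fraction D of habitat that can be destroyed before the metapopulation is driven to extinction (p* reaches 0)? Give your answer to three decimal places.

The nontrivial equilibrium is p* = (1−D) − e/c; extinction occurs when this hits zero.
So D_crit = 1 − e/c = 1 − 0.131/0.261 = 1 − 0.5019 = 0.4981.
Note this equals the original equilibrium occupancy — the Levins extinction-debt result.

0.498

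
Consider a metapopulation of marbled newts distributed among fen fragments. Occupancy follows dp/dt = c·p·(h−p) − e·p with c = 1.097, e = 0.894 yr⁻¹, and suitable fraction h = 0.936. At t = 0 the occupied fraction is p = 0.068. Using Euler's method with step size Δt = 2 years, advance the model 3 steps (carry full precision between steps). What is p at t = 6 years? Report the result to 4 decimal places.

0.0903

Update rule: p ← p + [c·p·(h−p) − e·p]·Δt with Δt = 2.
step 1: Δp = +0.00791, p = 0.07591
step 2: Δp = +0.00752, p = 0.08343
step 3: Δp = +0.00689, p = 0.09032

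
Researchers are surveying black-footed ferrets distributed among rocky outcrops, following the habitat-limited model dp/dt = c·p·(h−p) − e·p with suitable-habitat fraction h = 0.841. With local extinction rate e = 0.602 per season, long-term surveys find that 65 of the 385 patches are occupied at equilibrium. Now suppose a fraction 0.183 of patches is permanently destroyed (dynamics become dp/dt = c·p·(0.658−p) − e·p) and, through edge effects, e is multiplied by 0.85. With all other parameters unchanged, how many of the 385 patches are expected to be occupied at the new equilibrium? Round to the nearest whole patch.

33

Observed p* = 65/385 = 0.16883.
Balance c(h−p*) = e gives c = e/(0.841 − 0.16883) = 0.602/0.67217 = 0.89561.
New p* = 0.658 − e/c = 0.658 − 0.51170/0.89561 = 0.08666.
Expected occupied = 385 × 0.08666 = 33.36 ≈ 33.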